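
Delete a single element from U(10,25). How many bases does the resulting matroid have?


Deleting e from U(10,25) gives U(10,24) since n > r.
Bases of U(10,24) = (24 choose 10) = 1961256.

1961256


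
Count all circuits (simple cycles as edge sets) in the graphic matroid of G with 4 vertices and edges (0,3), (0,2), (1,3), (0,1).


A circuit in a graphic matroid = edge set of a simple cycle.
G has 4 vertices and 4 edges.
Enumerating all minimal edge subsets forming cycles...
Total circuits found: 1.

1


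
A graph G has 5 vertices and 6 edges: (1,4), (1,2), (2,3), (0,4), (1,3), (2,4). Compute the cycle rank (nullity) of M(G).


Cycle rank (nullity) = |E| - r(M) = |E| - (|V| - c).
|E| = 6, |V| = 5, c = 1.
Nullity = 6 - (5 - 1) = 6 - 4 = 2.

2


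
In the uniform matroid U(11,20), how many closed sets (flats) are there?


Flats of U(11,20): every subset of size < 11 is a flat, plus E itself.
Count = C(20,0) + C(20,1) + C(20,2) + C(20,3) + C(20,4) + C(20,5) + C(20,6) + C(20,7) + C(20,8) + C(20,9) + C(20,10) + 1
     = 1 + 20 + 190 + 1140 + 4845 + 15504 + 38760 + 77520 + 125970 + 167960 + 184756 + 1
     = 616667.

616667


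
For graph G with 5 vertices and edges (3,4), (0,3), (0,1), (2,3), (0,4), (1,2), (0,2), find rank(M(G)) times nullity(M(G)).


r(M) = |V| - c = 5 - 1 = 4.
nullity = |E| - r(M) = 7 - 4 = 3.
Product = 4 * 3 = 12.

12


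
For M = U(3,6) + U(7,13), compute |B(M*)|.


(M1+M2)* = M1* + M2*.
M1* = U(3,6), bases: C(6,3) = 20.
M2* = U(6,13), bases: C(13,6) = 1716.
|B(M*)| = 20 * 1716 = 34320.

34320


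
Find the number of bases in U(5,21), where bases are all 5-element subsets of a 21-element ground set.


Bases of U(5,21) are all 5-element subsets of the 21-element ground set.
Number of bases = C(21,5).
C(21,5) = 21! / (5! * 16!) = 20349.

20349


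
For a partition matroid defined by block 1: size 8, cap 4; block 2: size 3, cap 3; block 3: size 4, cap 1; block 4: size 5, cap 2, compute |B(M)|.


A basis picks exactly ci elements from block i.
Number of bases = product of C(|Si|, ci).
= C(8,4) * C(3,3) * C(4,1) * C(5,2)
= 70 * 1 * 4 * 10
= 2800.

2800


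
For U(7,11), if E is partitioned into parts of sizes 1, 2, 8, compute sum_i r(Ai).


r(Ai) = min(|Ai|, 7) for each part.
Sum = min(1,7) + min(2,7) + min(8,7)
    = 1 + 2 + 7
    = 10.

10


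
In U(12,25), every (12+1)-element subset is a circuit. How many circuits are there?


In U(12,25), circuits are the (13)-element subsets.
Any set of 13 elements is dependent, and removing any one element gives
an independent set of size 12, so it is a minimal dependent set.
Number of circuits = (25 choose 13) = 5200300.

5200300


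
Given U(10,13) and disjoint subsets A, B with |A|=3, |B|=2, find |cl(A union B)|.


|A union B| = 3 + 2 = 5 (disjoint).
In U(10,13), cl(S) = S if |S| < 10, else cl(S) = E.
Since 5 < 10, cl(A union B) = A union B.
|cl(A union B)| = 5.

5


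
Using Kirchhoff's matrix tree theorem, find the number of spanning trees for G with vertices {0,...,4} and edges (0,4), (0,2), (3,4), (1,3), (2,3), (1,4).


By Kirchhoff's matrix tree theorem, the number of spanning trees equals
the determinant of any cofactor of the Laplacian matrix L.
G has 5 vertices and 6 edges.
Computing the (4 x 4) cofactor determinant gives 11.

11


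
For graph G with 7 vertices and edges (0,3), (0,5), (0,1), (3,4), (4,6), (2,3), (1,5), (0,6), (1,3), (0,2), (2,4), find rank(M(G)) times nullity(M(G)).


r(M) = |V| - c = 7 - 1 = 6.
nullity = |E| - r(M) = 11 - 6 = 5.
Product = 6 * 5 = 30.

30


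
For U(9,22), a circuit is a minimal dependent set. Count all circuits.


In U(9,22), circuits are the (10)-element subsets.
Any set of 10 elements is dependent, and removing any one element gives
an independent set of size 9, so it is a minimal dependent set.
Number of circuits = C(22,10) = 646646.

646646


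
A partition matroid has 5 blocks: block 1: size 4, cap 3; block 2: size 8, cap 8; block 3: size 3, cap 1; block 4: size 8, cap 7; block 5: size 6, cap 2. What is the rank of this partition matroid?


Rank of a partition matroid = sum of min(|Si|, ci) for each block.
= min(4,3) + min(8,8) + min(3,1) + min(8,7) + min(6,2)
= 3 + 8 + 1 + 7 + 2
= 21.

21


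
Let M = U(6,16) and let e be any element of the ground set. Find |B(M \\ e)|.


Deleting e from U(6,16) gives U(6,15) since n > r.
Bases of U(6,15) = C(15,6) = 15! / (6! * 9!) = 5005.

5005


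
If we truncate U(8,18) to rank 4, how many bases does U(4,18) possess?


Truncating U(8,18) to rank 4 gives U(4,18).
Bases of U(4,18) are all 4-element subsets of 18 elements.
Number of bases = (18 choose 4) = 3060.

3060


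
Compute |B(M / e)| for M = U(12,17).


Contracting e from U(12,17) gives U(11,16).
Bases of U(11,16) = C(16,11) = 4368.

4368


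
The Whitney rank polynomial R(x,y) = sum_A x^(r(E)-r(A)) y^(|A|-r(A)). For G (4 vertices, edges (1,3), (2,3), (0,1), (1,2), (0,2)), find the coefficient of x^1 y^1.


R(x,y) = sum over A in 2^E of x^(r(E)-r(A)) * y^(|A|-r(A)).
G has 4 vertices, 5 edges. r(E) = 3.
Enumerate all 2^5 = 32 subsets.
Count subsets with r(E)-r(A)=1 and |A|-r(A)=1: 2.

2


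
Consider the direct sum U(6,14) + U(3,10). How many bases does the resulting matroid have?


Bases of a direct sum M1 + M2: |B| = |B(M1)| * |B(M2)|.
|B(U(6,14))| = C(14,6) = 3003.
|B(U(3,10))| = C(10,3) = 120.
Total bases = 3003 * 120 = 360360.

360360


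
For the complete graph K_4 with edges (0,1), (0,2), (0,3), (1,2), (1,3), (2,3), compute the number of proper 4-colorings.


P(K_4, k) = k(k-1)(k-2)...(k-3).
P(4) = (4) * (3) * (2) * (1) = 24.

24


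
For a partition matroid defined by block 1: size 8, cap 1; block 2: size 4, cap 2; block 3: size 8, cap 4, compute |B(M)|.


A basis picks exactly ci elements from block i.
Number of bases = product of C(|Si|, ci).
= C(8,1) * C(4,2) * C(8,4)
= 8 * 6 * 70
= 3360.

3360


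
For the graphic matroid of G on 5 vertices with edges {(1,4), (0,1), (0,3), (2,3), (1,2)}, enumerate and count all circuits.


A circuit in a graphic matroid = edge set of a simple cycle.
G has 5 vertices and 5 edges.
Enumerating all minimal edge subsets forming cycles...
Total circuits found: 1.

1


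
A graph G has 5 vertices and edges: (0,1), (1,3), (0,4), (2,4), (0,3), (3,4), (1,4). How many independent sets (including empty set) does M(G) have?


An independent set in a graphic matroid is an acyclic edge subset.
G has 5 vertices and 7 edges.
Enumerate all 2^7 = 128 subsets, checking for acyclicity.
Total independent sets = 76.

76


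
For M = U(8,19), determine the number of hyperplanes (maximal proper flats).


Hyperplanes of U(8,19) are flats of rank 7.
In a uniform matroid, these are exactly the (7)-element subsets.
Count = C(19,7) = 50388.

50388


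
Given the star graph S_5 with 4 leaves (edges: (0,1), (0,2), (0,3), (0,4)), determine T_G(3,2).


A star on 5 vertices is a tree with 4 edges.
T(x,y) = x^(4) for any tree.
T(3,2) = 3^4 = 81.

81


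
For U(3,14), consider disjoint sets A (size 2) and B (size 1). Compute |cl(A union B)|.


|A union B| = 2 + 1 = 3 (disjoint).
In U(3,14), cl(S) = S if |S| < 3, else cl(S) = E.
Since 3 >= 3, cl(A union B) = E.
|cl(A union B)| = 14.

14


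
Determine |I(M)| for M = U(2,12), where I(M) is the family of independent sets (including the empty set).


Independent sets of U(2,12) are all subsets of size <= 2.
Count = C(12,0) + C(12,1) + C(12,2)
     = 1 + 12 + 66
     = 79.

79


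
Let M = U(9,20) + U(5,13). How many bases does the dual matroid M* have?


(M1+M2)* = M1* + M2*.
M1* = U(11,20), bases: C(20,11) = 167960.
M2* = U(8,13), bases: C(13,8) = 1287.
|B(M*)| = 167960 * 1287 = 216164520.

216164520


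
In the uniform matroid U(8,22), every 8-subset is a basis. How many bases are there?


Bases of U(8,22) are all 8-element subsets of the 22-element ground set.
Number of bases = C(22,8).
(22 choose 8) = 319770.

319770


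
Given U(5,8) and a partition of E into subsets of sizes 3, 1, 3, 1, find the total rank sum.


r(Ai) = min(|Ai|, 5) for each part.
Sum = min(3,5) + min(1,5) + min(3,5) + min(1,5)
    = 3 + 1 + 3 + 1
    = 8.

8


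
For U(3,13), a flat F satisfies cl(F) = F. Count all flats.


Flats of U(3,13): every subset of size < 3 is a flat, plus E itself.
Count = (13 choose 0) + (13 choose 1) + (13 choose 2) + 1
     = 1 + 13 + 78 + 1
     = 93.

93


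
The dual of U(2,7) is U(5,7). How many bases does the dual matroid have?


The dual of U(r,n) is U(n-r, n) = U(5,7).
Bases of U(5,7) are all (5)-element subsets.
|B(M*)| = C(7,5) = 7! / (5! * 2!) = 21.

21


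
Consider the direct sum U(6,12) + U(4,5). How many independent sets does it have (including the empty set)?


For a direct sum, |I(M1+M2)| = |I(M1)| * |I(M2)|.
|I(U(6,12))| = sum C(12,k) for k=0..6 = 2510.
|I(U(4,5))| = sum C(5,k) for k=0..4 = 31.
Total = 2510 * 31 = 77810.

77810


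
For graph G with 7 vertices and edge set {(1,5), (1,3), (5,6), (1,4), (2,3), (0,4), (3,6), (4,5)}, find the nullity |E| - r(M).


Cycle rank (nullity) = |E| - r(M) = |E| - (|V| - c).
|E| = 8, |V| = 7, c = 1.
Nullity = 8 - (7 - 1) = 8 - 6 = 2.

2


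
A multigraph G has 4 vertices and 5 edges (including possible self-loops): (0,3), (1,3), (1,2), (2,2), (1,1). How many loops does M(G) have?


In a graphic matroid, a loop is a self-loop edge (u,u) with rank 0.
Examining all 5 edges for self-loops...
Self-loops found: (2,2), (1,1)
Number of loops = 2.

2


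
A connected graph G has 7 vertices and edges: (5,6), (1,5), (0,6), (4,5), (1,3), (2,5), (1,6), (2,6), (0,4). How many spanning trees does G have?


By Kirchhoff's matrix tree theorem, the number of spanning trees equals
the determinant of any cofactor of the Laplacian matrix L.
G has 7 vertices and 9 edges.
Computing the (6 x 6) cofactor determinant gives 28.

28


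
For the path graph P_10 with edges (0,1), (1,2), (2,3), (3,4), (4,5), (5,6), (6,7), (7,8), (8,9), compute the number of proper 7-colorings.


P(P_10, k) = k * (k-1)^(9).
P(7) = 7 * 6^9 = 7 * 10077696 = 70543872.

70543872


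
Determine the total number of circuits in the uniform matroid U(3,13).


In U(3,13), circuits are the (4)-element subsets.
Any set of 4 elements is dependent, and removing any one element gives
an independent set of size 3, so it is a minimal dependent set.
Number of circuits = (13 choose 4) = 715.

715


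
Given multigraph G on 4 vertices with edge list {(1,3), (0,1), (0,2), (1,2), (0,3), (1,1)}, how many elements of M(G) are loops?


In a graphic matroid, a loop is a self-loop edge (u,u) with rank 0.
Examining all 6 edges for self-loops...
Self-loops found: (1,1)
Number of loops = 1.

1


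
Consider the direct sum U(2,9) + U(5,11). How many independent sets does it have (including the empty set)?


For a direct sum, |I(M1+M2)| = |I(M1)| * |I(M2)|.
|I(U(2,9))| = sum C(9,k) for k=0..2 = 46.
|I(U(5,11))| = sum C(11,k) for k=0..5 = 1024.
Total = 46 * 1024 = 47104.

47104


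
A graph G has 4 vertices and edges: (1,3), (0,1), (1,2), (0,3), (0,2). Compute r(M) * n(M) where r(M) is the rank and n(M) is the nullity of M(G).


r(M) = |V| - c = 4 - 1 = 3.
nullity = |E| - r(M) = 5 - 3 = 2.
Product = 3 * 2 = 6.

6


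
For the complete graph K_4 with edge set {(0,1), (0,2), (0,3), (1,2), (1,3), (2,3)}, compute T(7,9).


T(K_4; x,y) = x^3 + 3x^2 + 4xy + 2x + y^3 + 3y^2 + 2y.
Substituting x=7, y=9:
= 343 + 147 + 252 + 14 + 729 + 243 + 18
= 1746.

1746


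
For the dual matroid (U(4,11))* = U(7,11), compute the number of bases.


The dual of U(r,n) is U(n-r, n) = U(7,11).
Bases of U(7,11) are all (7)-element subsets.
|B(M*)| = (11 choose 7) = 330.

330


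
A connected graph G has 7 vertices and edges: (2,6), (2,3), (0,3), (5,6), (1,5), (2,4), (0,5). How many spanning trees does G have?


By Kirchhoff's matrix tree theorem, the number of spanning trees equals
the determinant of any cofactor of the Laplacian matrix L.
G has 7 vertices and 7 edges.
Computing the (6 x 6) cofactor determinant gives 5.

5


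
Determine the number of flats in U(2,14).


Flats of U(2,14): every subset of size < 2 is a flat, plus E itself.
Count = (14 choose 0) + (14 choose 1) + 1
     = 1 + 14 + 1
     = 16.

16


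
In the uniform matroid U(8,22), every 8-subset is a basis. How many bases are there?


Bases of U(8,22) are all 8-element subsets of the 22-element ground set.
Number of bases = C(22,8).
(22 choose 8) = 319770.

319770


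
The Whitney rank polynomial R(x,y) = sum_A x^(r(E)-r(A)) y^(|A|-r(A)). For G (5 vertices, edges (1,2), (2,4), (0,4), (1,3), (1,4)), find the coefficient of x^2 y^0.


R(x,y) = sum over A in 2^E of x^(r(E)-r(A)) * y^(|A|-r(A)).
G has 5 vertices, 5 edges. r(E) = 4.
Enumerate all 2^5 = 32 subsets.
Count subsets with r(E)-r(A)=2 and |A|-r(A)=0: 10.

10


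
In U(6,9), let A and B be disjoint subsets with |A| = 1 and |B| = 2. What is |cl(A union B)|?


|A union B| = 1 + 2 = 3 (disjoint).
In U(6,9), cl(S) = S if |S| < 6, else cl(S) = E.
Since 3 < 6, cl(A union B) = A union B.
|cl(A union B)| = 3.

3


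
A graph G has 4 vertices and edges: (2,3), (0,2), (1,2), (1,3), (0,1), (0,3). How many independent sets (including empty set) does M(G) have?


An independent set in a graphic matroid is an acyclic edge subset.
G has 4 vertices and 6 edges.
Enumerate all 2^6 = 64 subsets, checking for acyclicity.
Total independent sets = 38.

38


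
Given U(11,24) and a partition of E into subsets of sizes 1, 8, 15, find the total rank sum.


r(Ai) = min(|Ai|, 11) for each part.
Sum = min(1,11) + min(8,11) + min(15,11)
    = 1 + 8 + 11
    = 20.

20


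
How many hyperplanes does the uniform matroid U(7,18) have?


Hyperplanes of U(7,18) are flats of rank 6.
In a uniform matroid, these are exactly the (6)-element subsets.
Count = C(18,6) = 18! / (6! * 12!) = 18564.

18564


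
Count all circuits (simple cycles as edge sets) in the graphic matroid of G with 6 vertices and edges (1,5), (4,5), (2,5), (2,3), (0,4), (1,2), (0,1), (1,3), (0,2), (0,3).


A circuit in a graphic matroid = edge set of a simple cycle.
G has 6 vertices and 10 edges.
Enumerating all minimal edge subsets forming cycles...
Total circuits found: 22.

22


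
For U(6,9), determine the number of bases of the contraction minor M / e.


Contracting e from U(6,9) gives U(5,8).
Bases of U(5,8) = C(8,5) = 56.

56


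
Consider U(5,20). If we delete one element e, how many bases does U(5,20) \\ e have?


Deleting e from U(5,20) gives U(5,19) since n > r.
Bases of U(5,19) = C(19,5) = 19! / (5! * 14!) = 11628.

11628


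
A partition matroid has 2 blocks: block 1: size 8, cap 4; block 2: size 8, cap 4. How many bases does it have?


A basis picks exactly ci elements from block i.
Number of bases = product of C(|Si|, ci).
= C(8,4) * C(8,4)
= 70 * 70
= 4900.

4900


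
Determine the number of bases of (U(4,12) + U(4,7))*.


(M1+M2)* = M1* + M2*.
M1* = U(8,12), bases: C(12,8) = 495.
M2* = U(3,7), bases: C(7,3) = 35.
|B(M*)| = 495 * 35 = 17325.

17325


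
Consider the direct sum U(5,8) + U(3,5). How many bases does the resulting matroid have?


Bases of a direct sum M1 + M2: |B| = |B(M1)| * |B(M2)|.
|B(U(5,8))| = C(8,5) = 56.
|B(U(3,5))| = C(5,3) = 10.
Total bases = 56 * 10 = 560.

560


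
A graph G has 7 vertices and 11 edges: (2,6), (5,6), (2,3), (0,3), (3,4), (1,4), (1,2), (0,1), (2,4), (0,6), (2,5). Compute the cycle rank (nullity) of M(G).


Cycle rank (nullity) = |E| - r(M) = |E| - (|V| - c).
|E| = 11, |V| = 7, c = 1.
Nullity = 11 - (7 - 1) = 11 - 6 = 5.

5


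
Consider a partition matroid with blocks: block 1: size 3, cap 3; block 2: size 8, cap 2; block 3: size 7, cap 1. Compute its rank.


Rank of a partition matroid = sum of min(|Si|, ci) for each block.
= min(3,3) + min(8,2) + min(7,1)
= 3 + 2 + 1
= 6.

6


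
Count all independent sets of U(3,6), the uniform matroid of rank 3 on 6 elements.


Independent sets of U(3,6) are all subsets of size <= 3.
Count = C(6,0) + C(6,1) + C(6,2) + C(6,3)
     = 1 + 6 + 15 + 20
     = 42.

42


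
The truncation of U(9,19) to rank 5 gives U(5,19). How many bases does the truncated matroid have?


Truncating U(9,19) to rank 5 gives U(5,19).
Bases of U(5,19) are all 5-element subsets of 19 elements.
Number of bases = C(19,5) = 11628.

11628


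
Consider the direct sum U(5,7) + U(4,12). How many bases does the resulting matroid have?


Bases of a direct sum M1 + M2: |B| = |B(M1)| * |B(M2)|.
|B(U(5,7))| = C(7,5) = 21.
|B(U(4,12))| = C(12,4) = 495.
Total bases = 21 * 495 = 10395.

10395


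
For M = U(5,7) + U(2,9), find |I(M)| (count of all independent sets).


For a direct sum, |I(M1+M2)| = |I(M1)| * |I(M2)|.
|I(U(5,7))| = sum C(7,k) for k=0..5 = 120.
|I(U(2,9))| = sum C(9,k) for k=0..2 = 46.
Total = 120 * 46 = 5520.

5520


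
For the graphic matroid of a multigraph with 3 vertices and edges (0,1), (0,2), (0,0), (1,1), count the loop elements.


In a graphic matroid, a loop is a self-loop edge (u,u) with rank 0.
Examining all 4 edges for self-loops...
Self-loops found: (0,0), (1,1)
Number of loops = 2.

2


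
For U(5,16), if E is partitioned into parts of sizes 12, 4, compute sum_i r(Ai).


r(Ai) = min(|Ai|, 5) for each part.
Sum = min(12,5) + min(4,5)
    = 5 + 4
    = 9.

9


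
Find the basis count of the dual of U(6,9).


The dual of U(r,n) is U(n-r, n) = U(3,9).
Bases of U(3,9) are all (3)-element subsets.
|B(M*)| = (9 choose 3) = 84.

84


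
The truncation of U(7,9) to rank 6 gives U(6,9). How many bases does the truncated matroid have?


Truncating U(7,9) to rank 6 gives U(6,9).
Bases of U(6,9) are all 6-element subsets of 9 elements.
Number of bases = C(9,6) = 9! / (6! * 3!) = 84.

84


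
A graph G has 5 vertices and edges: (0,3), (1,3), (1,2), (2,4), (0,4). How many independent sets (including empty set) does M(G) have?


An independent set in a graphic matroid is an acyclic edge subset.
G has 5 vertices and 5 edges.
Enumerate all 2^5 = 32 subsets, checking for acyclicity.
Total independent sets = 31.

31


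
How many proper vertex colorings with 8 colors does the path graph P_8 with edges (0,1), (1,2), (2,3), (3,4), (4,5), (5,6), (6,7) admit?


P(P_8, k) = k * (k-1)^(7).
P(8) = 8 * 7^7 = 8 * 823543 = 6588344.

6588344


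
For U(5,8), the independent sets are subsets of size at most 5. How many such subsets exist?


Independent sets of U(5,8) are all subsets of size <= 5.
Count = (8 choose 0) + (8 choose 1) + (8 choose 2) + (8 choose 3) + (8 choose 4) + (8 choose 5)
     = 1 + 8 + 28 + 56 + 70 + 56
     = 219.

219


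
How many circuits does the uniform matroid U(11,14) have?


In U(11,14), circuits are the (12)-element subsets.
Any set of 12 elements is dependent, and removing any one element gives
an independent set of size 11, so it is a minimal dependent set.
Number of circuits = C(14,12) = 91.

91


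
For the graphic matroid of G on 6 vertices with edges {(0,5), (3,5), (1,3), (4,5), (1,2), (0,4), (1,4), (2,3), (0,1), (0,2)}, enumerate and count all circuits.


A circuit in a graphic matroid = edge set of a simple cycle.
G has 6 vertices and 10 edges.
Enumerating all minimal edge subsets forming cycles...
Total circuits found: 23.

23


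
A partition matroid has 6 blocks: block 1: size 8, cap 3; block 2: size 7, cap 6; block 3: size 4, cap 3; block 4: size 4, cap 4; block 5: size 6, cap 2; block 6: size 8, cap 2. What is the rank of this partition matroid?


Rank of a partition matroid = sum of min(|Si|, ci) for each block.
= min(8,3) + min(7,6) + min(4,3) + min(4,4) + min(6,2) + min(8,2)
= 3 + 6 + 3 + 4 + 2 + 2
= 20.

20


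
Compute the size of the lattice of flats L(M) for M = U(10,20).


Flats of U(10,20): every subset of size < 10 is a flat, plus E itself.
Count = (20 choose 0) + (20 choose 1) + (20 choose 2) + (20 choose 3) + (20 choose 4) + (20 choose 5) + (20 choose 6) + (20 choose 7) + (20 choose 8) + (20 choose 9) + 1
     = 1 + 20 + 190 + 1140 + 4845 + 15504 + 38760 + 77520 + 125970 + 167960 + 1
     = 431911.

431911


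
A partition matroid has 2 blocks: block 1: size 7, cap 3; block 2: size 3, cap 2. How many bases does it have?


A basis picks exactly ci elements from block i.
Number of bases = product of C(|Si|, ci).
= C(7,3) * C(3,2)
= 35 * 3
= 105.

105


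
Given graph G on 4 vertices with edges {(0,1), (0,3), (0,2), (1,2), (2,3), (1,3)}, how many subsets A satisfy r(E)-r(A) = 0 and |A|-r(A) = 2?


R(x,y) = sum over A in 2^E of x^(r(E)-r(A)) * y^(|A|-r(A)).
G has 4 vertices, 6 edges. r(E) = 3.
Enumerate all 2^6 = 64 subsets.
Count subsets with r(E)-r(A)=0 and |A|-r(A)=2: 6.

6


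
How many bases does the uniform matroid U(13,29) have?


Bases of U(13,29) are all 13-element subsets of the 29-element ground set.
Number of bases = C(29,13).
(29 choose 13) = 67863915.

67863915


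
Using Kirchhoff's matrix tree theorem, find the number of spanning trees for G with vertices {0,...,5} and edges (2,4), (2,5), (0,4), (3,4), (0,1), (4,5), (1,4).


By Kirchhoff's matrix tree theorem, the number of spanning trees equals
the determinant of any cofactor of the Laplacian matrix L.
G has 6 vertices and 7 edges.
Computing the (5 x 5) cofactor determinant gives 9.

9


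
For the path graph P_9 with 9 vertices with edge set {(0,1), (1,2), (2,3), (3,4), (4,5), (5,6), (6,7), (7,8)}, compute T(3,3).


A path on 9 vertices is a tree with 8 edges.
T(x,y) = x^(8) for any tree.
T(3,3) = 3^8 = 6561.

6561


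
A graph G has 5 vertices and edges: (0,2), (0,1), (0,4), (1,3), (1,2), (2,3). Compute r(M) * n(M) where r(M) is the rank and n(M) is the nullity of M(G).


r(M) = |V| - c = 5 - 1 = 4.
nullity = |E| - r(M) = 6 - 4 = 2.
Product = 4 * 2 = 8.

8


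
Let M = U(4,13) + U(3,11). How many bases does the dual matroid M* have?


(M1+M2)* = M1* + M2*.
M1* = U(9,13), bases: C(13,9) = 715.
M2* = U(8,11), bases: C(11,8) = 165.
|B(M*)| = 715 * 165 = 117975.

117975


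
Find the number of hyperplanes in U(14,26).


Hyperplanes of U(14,26) are flats of rank 13.
In a uniform matroid, these are exactly the (13)-element subsets.
Count = C(26,13) = 26! / (13! * 13!) = 10400600.

10400600


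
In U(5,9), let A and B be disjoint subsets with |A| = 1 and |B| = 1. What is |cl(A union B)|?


|A union B| = 1 + 1 = 2 (disjoint).
In U(5,9), cl(S) = S if |S| < 5, else cl(S) = E.
Since 2 < 5, cl(A union B) = A union B.
|cl(A union B)| = 2.

2


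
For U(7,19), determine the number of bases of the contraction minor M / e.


Contracting e from U(7,19) gives U(6,18).
Bases of U(6,18) = (18 choose 6) = 18564.

18564


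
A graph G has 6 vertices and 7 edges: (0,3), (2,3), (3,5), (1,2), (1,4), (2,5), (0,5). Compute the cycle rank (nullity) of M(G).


Cycle rank (nullity) = |E| - r(M) = |E| - (|V| - c).
|E| = 7, |V| = 6, c = 1.
Nullity = 7 - (6 - 1) = 7 - 5 = 2.

2


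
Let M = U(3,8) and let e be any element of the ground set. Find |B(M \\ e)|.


Deleting e from U(3,8) gives U(3,7) since n > r.
Bases of U(3,7) = C(7,3) = (7 * 6 * 5) / (1 * 2 * 3) = 35.

35


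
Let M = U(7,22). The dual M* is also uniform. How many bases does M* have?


The dual of U(r,n) is U(n-r, n) = U(15,22).
Bases of U(15,22) are all (15)-element subsets.
|B(M*)| = C(22,15) = 22! / (15! * 7!) = 170544.

170544


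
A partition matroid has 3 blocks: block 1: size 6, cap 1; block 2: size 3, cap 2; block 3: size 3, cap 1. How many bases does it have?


A basis picks exactly ci elements from block i.
Number of bases = product of C(|Si|, ci).
= C(6,1) * C(3,2) * C(3,1)
= 6 * 3 * 3
= 54.

54


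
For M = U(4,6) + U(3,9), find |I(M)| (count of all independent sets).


For a direct sum, |I(M1+M2)| = |I(M1)| * |I(M2)|.
|I(U(4,6))| = sum C(6,k) for k=0..4 = 57.
|I(U(3,9))| = sum C(9,k) for k=0..3 = 130.
Total = 57 * 130 = 7410.

7410


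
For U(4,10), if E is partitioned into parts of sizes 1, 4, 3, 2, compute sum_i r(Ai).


r(Ai) = min(|Ai|, 4) for each part.
Sum = min(1,4) + min(4,4) + min(3,4) + min(2,4)
    = 1 + 4 + 3 + 2
    = 10.

10


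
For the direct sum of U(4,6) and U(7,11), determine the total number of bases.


Bases of a direct sum M1 + M2: |B| = |B(M1)| * |B(M2)|.
|B(U(4,6))| = C(6,4) = 15.
|B(U(7,11))| = C(11,7) = 330.
Total bases = 15 * 330 = 4950.

4950


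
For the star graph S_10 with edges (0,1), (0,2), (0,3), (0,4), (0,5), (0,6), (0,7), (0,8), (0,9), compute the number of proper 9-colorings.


P(tree, k) = k * (k-1)^(9) for any tree on 10 vertices.
P(9) = 9 * 8^9 = 9 * 134217728 = 1207959552.

1207959552


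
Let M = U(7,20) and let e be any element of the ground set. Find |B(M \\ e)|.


Deleting e from U(7,20) gives U(7,19) since n > r.
Bases of U(7,19) = (19 choose 7) = 50388.

50388


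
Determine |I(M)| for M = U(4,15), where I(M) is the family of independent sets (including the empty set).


Independent sets of U(4,15) are all subsets of size <= 4.
Count = C(15,0) + C(15,1) + C(15,2) + C(15,3) + C(15,4)
     = 1 + 15 + 105 + 455 + 1365
     = 1941.

1941


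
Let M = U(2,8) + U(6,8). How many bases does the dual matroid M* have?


(M1+M2)* = M1* + M2*.
M1* = U(6,8), bases: C(8,6) = 28.
M2* = U(2,8), bases: C(8,2) = 28.
|B(M*)| = 28 * 28 = 784.

784


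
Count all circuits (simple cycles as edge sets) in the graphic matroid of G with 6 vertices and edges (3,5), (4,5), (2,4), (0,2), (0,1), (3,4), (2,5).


A circuit in a graphic matroid = edge set of a simple cycle.
G has 6 vertices and 7 edges.
Enumerating all minimal edge subsets forming cycles...
Total circuits found: 3.

3


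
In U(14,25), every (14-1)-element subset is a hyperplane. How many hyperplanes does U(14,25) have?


Hyperplanes of U(14,25) are flats of rank 13.
In a uniform matroid, these are exactly the (13)-element subsets.
Count = (25 choose 13) = 5200300.

5200300


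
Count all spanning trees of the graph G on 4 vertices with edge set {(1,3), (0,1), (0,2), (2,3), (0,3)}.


By Kirchhoff's matrix tree theorem, the number of spanning trees equals
the determinant of any cofactor of the Laplacian matrix L.
G has 4 vertices and 5 edges.
Computing the (3 x 3) cofactor determinant gives 8.

8


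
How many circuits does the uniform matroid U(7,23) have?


In U(7,23), circuits are the (8)-element subsets.
Any set of 8 elements is dependent, and removing any one element gives
an independent set of size 7, so it is a minimal dependent set.
Number of circuits = C(23,8) = 490314.

490314


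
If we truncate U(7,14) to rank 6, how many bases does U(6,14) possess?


Truncating U(7,14) to rank 6 gives U(6,14).
Bases of U(6,14) are all 6-element subsets of 14 elements.
Number of bases = (14 choose 6) = 3003.

3003


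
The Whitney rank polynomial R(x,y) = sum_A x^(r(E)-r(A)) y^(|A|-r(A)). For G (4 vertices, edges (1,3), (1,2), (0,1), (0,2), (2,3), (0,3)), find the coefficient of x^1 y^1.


R(x,y) = sum over A in 2^E of x^(r(E)-r(A)) * y^(|A|-r(A)).
G has 4 vertices, 6 edges. r(E) = 3.
Enumerate all 2^6 = 64 subsets.
Count subsets with r(E)-r(A)=1 and |A|-r(A)=1: 4.

4


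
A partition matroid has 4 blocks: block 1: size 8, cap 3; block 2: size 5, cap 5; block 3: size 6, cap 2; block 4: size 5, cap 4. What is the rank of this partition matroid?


Rank of a partition matroid = sum of min(|Si|, ci) for each block.
= min(8,3) + min(5,5) + min(6,2) + min(5,4)
= 3 + 5 + 2 + 4
= 14.

14


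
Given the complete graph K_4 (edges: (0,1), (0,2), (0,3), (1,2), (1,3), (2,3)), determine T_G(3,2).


T(K_4; x,y) = x^3 + 3x^2 + 4xy + 2x + y^3 + 3y^2 + 2y.
Substituting x=3, y=2:
= 27 + 27 + 24 + 6 + 8 + 12 + 4
= 108.

108


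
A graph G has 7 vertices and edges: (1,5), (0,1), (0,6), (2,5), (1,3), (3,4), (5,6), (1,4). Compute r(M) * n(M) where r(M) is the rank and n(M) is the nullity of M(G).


r(M) = |V| - c = 7 - 1 = 6.
nullity = |E| - r(M) = 8 - 6 = 2.
Product = 6 * 2 = 12.

12


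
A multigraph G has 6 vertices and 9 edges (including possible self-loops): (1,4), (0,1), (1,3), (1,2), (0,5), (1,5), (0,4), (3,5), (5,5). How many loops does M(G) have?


In a graphic matroid, a loop is a self-loop edge (u,u) with rank 0.
Examining all 9 edges for self-loops...
Self-loops found: (5,5)
Number of loops = 1.

1


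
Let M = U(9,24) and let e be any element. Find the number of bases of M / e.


Contracting e from U(9,24) gives U(8,23).
Bases of U(8,23) = (23 choose 8) = 490314.

490314


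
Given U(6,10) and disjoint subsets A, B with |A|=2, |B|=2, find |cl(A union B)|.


|A union B| = 2 + 2 = 4 (disjoint).
In U(6,10), cl(S) = S if |S| < 6, else cl(S) = E.
Since 4 < 6, cl(A union B) = A union B.
|cl(A union B)| = 4.

4


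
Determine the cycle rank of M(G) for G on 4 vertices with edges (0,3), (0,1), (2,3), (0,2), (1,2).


Cycle rank (nullity) = |E| - r(M) = |E| - (|V| - c).
|E| = 5, |V| = 4, c = 1.
Nullity = 5 - (4 - 1) = 5 - 3 = 2.

2


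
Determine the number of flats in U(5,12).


Flats of U(5,12): every subset of size < 5 is a flat, plus E itself.
Count = (12 choose 0) + (12 choose 1) + (12 choose 2) + (12 choose 3) + (12 choose 4) + 1
     = 1 + 12 + 66 + 220 + 495 + 1
     = 795.

795


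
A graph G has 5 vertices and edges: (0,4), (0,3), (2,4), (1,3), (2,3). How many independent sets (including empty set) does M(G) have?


An independent set in a graphic matroid is an acyclic edge subset.
G has 5 vertices and 5 edges.
Enumerate all 2^5 = 32 subsets, checking for acyclicity.
Total independent sets = 30.

30


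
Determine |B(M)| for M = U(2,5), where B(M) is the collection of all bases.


Bases of U(2,5) are all 2-element subsets of the 5-element ground set.
Number of bases = C(5,2).
C(5,2) = 5! / (2! * 3!) = 10.

10


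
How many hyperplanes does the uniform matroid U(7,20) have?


Hyperplanes of U(7,20) are flats of rank 6.
In a uniform matroid, these are exactly the (6)-element subsets.
Count = (20 choose 6) = 38760.

38760


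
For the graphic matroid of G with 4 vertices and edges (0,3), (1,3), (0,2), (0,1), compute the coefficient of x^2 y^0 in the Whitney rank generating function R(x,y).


R(x,y) = sum over A in 2^E of x^(r(E)-r(A)) * y^(|A|-r(A)).
G has 4 vertices, 4 edges. r(E) = 3.
Enumerate all 2^4 = 16 subsets.
Count subsets with r(E)-r(A)=2 and |A|-r(A)=0: 4.

4


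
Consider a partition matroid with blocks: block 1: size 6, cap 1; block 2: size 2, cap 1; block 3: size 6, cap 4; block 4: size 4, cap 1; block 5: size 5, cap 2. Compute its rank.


Rank of a partition matroid = sum of min(|Si|, ci) for each block.
= min(6,1) + min(2,1) + min(6,4) + min(4,1) + min(5,2)
= 1 + 1 + 4 + 1 + 2
= 9.

9


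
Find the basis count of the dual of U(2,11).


The dual of U(r,n) is U(n-r, n) = U(9,11).
Bases of U(9,11) are all (9)-element subsets.
|B(M*)| = C(11,9) = 11! / (9! * 2!) = 55.

55


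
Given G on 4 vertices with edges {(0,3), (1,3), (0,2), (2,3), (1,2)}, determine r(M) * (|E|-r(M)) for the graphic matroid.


r(M) = |V| - c = 4 - 1 = 3.
nullity = |E| - r(M) = 5 - 3 = 2.
Product = 3 * 2 = 6.

6


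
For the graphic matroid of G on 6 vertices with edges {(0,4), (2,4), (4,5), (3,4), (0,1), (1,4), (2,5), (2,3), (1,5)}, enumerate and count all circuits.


A circuit in a graphic matroid = edge set of a simple cycle.
G has 6 vertices and 9 edges.
Enumerating all minimal edge subsets forming cycles...
Total circuits found: 10.

10


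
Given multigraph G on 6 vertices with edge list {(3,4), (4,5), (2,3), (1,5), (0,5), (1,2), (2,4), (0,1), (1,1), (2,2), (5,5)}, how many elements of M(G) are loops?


In a graphic matroid, a loop is a self-loop edge (u,u) with rank 0.
Examining all 11 edges for self-loops...
Self-loops found: (1,1), (2,2), (5,5)
Number of loops = 3.

3


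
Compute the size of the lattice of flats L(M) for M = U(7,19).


Flats of U(7,19): every subset of size < 7 is a flat, plus E itself.
Count = (19 choose 0) + (19 choose 1) + (19 choose 2) + (19 choose 3) + (19 choose 4) + (19 choose 5) + (19 choose 6) + 1
     = 1 + 19 + 171 + 969 + 3876 + 11628 + 27132 + 1
     = 43797.

43797


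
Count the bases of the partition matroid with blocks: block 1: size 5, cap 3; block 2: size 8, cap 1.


A basis picks exactly ci elements from block i.
Number of bases = product of C(|Si|, ci).
= C(5,3) * C(8,1)
= 10 * 8
= 80.

80


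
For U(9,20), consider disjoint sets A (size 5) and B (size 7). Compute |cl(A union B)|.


|A union B| = 5 + 7 = 12 (disjoint).
In U(9,20), cl(S) = S if |S| < 9, else cl(S) = E.
Since 12 >= 9, cl(A union B) = E.
|cl(A union B)| = 20.

20


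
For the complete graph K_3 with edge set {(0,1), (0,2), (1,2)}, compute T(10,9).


T(K_3; x,y) = x^2 + x + y.
T(10,9) = 100 + 10 + 9 = 119.

119


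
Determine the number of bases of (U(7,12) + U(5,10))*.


(M1+M2)* = M1* + M2*.
M1* = U(5,12), bases: C(12,5) = 792.
M2* = U(5,10), bases: C(10,5) = 252.
|B(M*)| = 792 * 252 = 199584.

199584


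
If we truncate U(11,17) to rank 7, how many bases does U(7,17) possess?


Truncating U(11,17) to rank 7 gives U(7,17).
Bases of U(7,17) are all 7-element subsets of 17 elements.
Number of bases = C(17,7) = 17! / (7! * 10!) = 19448.

19448


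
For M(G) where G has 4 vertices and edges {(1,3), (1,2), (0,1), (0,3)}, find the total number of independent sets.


An independent set in a graphic matroid is an acyclic edge subset.
G has 4 vertices and 4 edges.
Enumerate all 2^4 = 16 subsets, checking for acyclicity.
Total independent sets = 14.

14


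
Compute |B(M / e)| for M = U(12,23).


Contracting e from U(12,23) gives U(11,22).
Bases of U(11,22) = (22 choose 11) = 705432.

705432


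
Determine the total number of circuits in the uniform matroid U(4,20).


In U(4,20), circuits are the (5)-element subsets.
Any set of 5 elements is dependent, and removing any one element gives
an independent set of size 4, so it is a minimal dependent set.
Number of circuits = C(20,5) = 20! / (5! * 15!) = 15504.

15504


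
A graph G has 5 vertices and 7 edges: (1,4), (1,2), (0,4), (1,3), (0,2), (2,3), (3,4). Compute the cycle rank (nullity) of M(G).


Cycle rank (nullity) = |E| - r(M) = |E| - (|V| - c).
|E| = 7, |V| = 5, c = 1.
Nullity = 7 - (5 - 1) = 7 - 4 = 3.

3


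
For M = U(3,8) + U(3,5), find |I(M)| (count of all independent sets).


For a direct sum, |I(M1+M2)| = |I(M1)| * |I(M2)|.
|I(U(3,8))| = sum C(8,k) for k=0..3 = 93.
|I(U(3,5))| = sum C(5,k) for k=0..3 = 26.
Total = 93 * 26 = 2418.

2418


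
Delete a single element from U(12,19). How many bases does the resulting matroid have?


Deleting e from U(12,19) gives U(12,18) since n > r.
Bases of U(12,18) = (18 choose 12) = 18564.

18564


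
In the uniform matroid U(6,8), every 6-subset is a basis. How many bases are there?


Bases of U(6,8) are all 6-element subsets of the 8-element ground set.
Number of bases = C(8,6).
C(8,6) = 8! / (6! * 2!) = 28.

28


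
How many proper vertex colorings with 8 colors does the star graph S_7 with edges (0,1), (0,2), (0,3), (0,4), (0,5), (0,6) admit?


P(tree, k) = k * (k-1)^(6) for any tree on 7 vertices.
P(8) = 8 * 7^6 = 8 * 117649 = 941192.

941192


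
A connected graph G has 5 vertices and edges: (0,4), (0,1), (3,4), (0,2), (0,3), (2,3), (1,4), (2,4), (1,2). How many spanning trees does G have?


By Kirchhoff's matrix tree theorem, the number of spanning trees equals
the determinant of any cofactor of the Laplacian matrix L.
G has 5 vertices and 9 edges.
Computing the (4 x 4) cofactor determinant gives 75.

75


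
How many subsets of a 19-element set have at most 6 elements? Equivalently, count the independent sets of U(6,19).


Independent sets of U(6,19) are all subsets of size <= 6.
Count = C(19,0) + C(19,1) + C(19,2) + C(19,3) + C(19,4) + C(19,5) + C(19,6)
     = 1 + 19 + 171 + 969 + 3876 + 11628 + 27132
     = 43796.

43796


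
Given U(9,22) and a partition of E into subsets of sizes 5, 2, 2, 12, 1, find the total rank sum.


r(Ai) = min(|Ai|, 9) for each part.
Sum = min(5,9) + min(2,9) + min(2,9) + min(12,9) + min(1,9)
    = 5 + 2 + 2 + 9 + 1
    = 19.

19


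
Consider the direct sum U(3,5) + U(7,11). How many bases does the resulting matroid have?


Bases of a direct sum M1 + M2: |B| = |B(M1)| * |B(M2)|.
|B(U(3,5))| = C(5,3) = 10.
|B(U(7,11))| = C(11,7) = 330.
Total bases = 10 * 330 = 3300.

3300


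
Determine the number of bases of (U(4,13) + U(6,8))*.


(M1+M2)* = M1* + M2*.
M1* = U(9,13), bases: C(13,9) = 715.
M2* = U(2,8), bases: C(8,2) = 28.
|B(M*)| = 715 * 28 = 20020.

20020


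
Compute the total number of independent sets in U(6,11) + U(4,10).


For a direct sum, |I(M1+M2)| = |I(M1)| * |I(M2)|.
|I(U(6,11))| = sum C(11,k) for k=0..6 = 1486.
|I(U(4,10))| = sum C(10,k) for k=0..4 = 386.
Total = 1486 * 386 = 573596.

573596


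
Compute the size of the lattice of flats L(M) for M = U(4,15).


Flats of U(4,15): every subset of size < 4 is a flat, plus E itself.
Count = (15 choose 0) + (15 choose 1) + (15 choose 2) + (15 choose 3) + 1
     = 1 + 15 + 105 + 455 + 1
     = 577.

577


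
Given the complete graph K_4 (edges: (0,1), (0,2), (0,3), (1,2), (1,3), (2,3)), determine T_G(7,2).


T(K_4; x,y) = x^3 + 3x^2 + 4xy + 2x + y^3 + 3y^2 + 2y.
Substituting x=7, y=2:
= 343 + 147 + 56 + 14 + 8 + 12 + 4
= 584.

584


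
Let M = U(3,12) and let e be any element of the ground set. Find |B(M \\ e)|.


Deleting e from U(3,12) gives U(3,11) since n > r.
Bases of U(3,11) = C(11,3) = (11 * 10 * 9) / (1 * 2 * 3) = 165.

165


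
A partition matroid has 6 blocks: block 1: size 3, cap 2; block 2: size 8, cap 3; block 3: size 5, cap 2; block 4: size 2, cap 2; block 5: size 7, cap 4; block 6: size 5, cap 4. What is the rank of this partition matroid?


Rank of a partition matroid = sum of min(|Si|, ci) for each block.
= min(3,2) + min(8,3) + min(5,2) + min(2,2) + min(7,4) + min(5,4)
= 2 + 3 + 2 + 2 + 4 + 4
= 17.

17


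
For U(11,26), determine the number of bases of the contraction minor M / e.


Contracting e from U(11,26) gives U(10,25).
Bases of U(10,25) = (25 choose 10) = 3268760.

3268760


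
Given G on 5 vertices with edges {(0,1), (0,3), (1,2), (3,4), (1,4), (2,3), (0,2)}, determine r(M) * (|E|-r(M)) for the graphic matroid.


r(M) = |V| - c = 5 - 1 = 4.
nullity = |E| - r(M) = 7 - 4 = 3.
Product = 4 * 3 = 12.

12


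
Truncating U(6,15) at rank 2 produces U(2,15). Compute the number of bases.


Truncating U(6,15) to rank 2 gives U(2,15).
Bases of U(2,15) are all 2-element subsets of 15 elements.
Number of bases = C(15,2) = 15! / (2! * 13!) = 105.

105


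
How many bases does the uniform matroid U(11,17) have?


Bases of U(11,17) are all 11-element subsets of the 17-element ground set.
Number of bases = C(17,11).
C(17,11) = 17! / (11! * 6!) = 12376.

12376


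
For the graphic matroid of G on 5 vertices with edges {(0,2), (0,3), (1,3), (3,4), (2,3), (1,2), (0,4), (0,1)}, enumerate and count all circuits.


A circuit in a graphic matroid = edge set of a simple cycle.
G has 5 vertices and 8 edges.
Enumerating all minimal edge subsets forming cycles...
Total circuits found: 12.

12


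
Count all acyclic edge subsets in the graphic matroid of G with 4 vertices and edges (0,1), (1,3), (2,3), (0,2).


An independent set in a graphic matroid is an acyclic edge subset.
G has 4 vertices and 4 edges.
Enumerate all 2^4 = 16 subsets, checking for acyclicity.
Total independent sets = 15.

15


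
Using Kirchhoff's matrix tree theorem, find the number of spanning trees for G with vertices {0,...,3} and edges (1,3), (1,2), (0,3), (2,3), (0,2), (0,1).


By Kirchhoff's matrix tree theorem, the number of spanning trees equals
the determinant of any cofactor of the Laplacian matrix L.
G has 4 vertices and 6 edges.
Computing the (3 x 3) cofactor determinant gives 16.

16
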